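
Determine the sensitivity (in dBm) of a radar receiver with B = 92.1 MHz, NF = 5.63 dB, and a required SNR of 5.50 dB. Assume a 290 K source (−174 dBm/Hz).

Sensitivity = −174 + 10 log₁₀(B) + NF + SNR_min
= −174 + 79.64 + 5.63 + 5.50
= −83.23 dBm → −83.2 dBm

−83.2 dBm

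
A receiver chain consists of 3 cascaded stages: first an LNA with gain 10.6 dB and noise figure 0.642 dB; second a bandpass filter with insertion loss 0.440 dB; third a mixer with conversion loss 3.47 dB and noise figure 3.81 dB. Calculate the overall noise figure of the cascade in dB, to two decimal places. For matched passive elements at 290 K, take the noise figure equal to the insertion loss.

Convert to linear (a loss of L dB is a gain of −L dB): F_i = 10^(NF_i/10), G_i = 10^(G_i,dB/10)
  Stage 1: F_1 = 10^(0.642/10) = 1.159, G_1 = 10^(10.6/10) = 11.48
  Stage 2: F_2 = 10^(0.440/10) = 1.107, G_2 = 10^(−0.440/10) = 0.9036
  Stage 3: F_3 = 10^(3.81/10) = 2.404, G_3 = 10^(−3.47/10) = 0.4498
Friis cascade:
  F = 1.159 + (1.107 − 1)/11.48 + (2.404 − 1)/10.38 = 1.304
NF = 10 log₁₀(1.304) = 1.15 dB

1.15 dB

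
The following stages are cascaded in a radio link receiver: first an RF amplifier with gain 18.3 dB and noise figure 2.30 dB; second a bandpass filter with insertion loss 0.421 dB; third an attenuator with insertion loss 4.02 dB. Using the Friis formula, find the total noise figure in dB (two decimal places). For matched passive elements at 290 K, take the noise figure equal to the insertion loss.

2.37 dB

Convert to linear (a loss of L dB is a gain of −L dB): F_i = 10^(NF_i/10), G_i = 10^(G_i,dB/10)
  Stage 1: F_1 = 10^(2.30/10) = 1.698, G_1 = 10^(18.3/10) = 67.61
  Stage 2: F_2 = 10^(0.421/10) = 1.102, G_2 = 10^(−0.421/10) = 0.9076
  Stage 3: F_3 = 10^(4.02/10) = 2.523, G_3 = 10^(−4.02/10) = 0.3963
Friis cascade:
  F = 1.698 + (1.102 − 1)/67.61 + (2.523 − 1)/61.36 = 1.725
NF = 10 log₁₀(1.725) = 2.37 dB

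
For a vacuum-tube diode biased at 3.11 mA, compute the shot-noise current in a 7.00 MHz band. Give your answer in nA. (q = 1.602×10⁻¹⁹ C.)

83.5 nA

I_n = √(2qI·B)
2qI·B = 2 × 1.602×10⁻¹⁹ × 3.11×10⁻³ × 7.00×10⁶ = 6.98×10⁻¹⁵ A²
I_n = √(6.98×10⁻¹⁵) = 8.35×10⁻⁸ A = 83.5 nA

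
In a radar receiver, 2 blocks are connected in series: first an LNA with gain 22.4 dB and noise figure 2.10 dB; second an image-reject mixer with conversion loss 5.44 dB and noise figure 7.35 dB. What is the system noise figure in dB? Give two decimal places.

2.17 dB

Convert to linear (a loss of L dB is a gain of −L dB): F_i = 10^(NF_i/10), G_i = 10^(G_i,dB/10)
  Stage 1: F_1 = 10^(2.10/10) = 1.622, G_1 = 10^(22.4/10) = 173.8
  Stage 2: F_2 = 10^(7.35/10) = 5.433, G_2 = 10^(−5.44/10) = 0.2858
Friis cascade:
  F = 1.622 + (5.433 − 1)/173.8 = 1.647
NF = 10 log₁₀(1.647) = 2.17 dB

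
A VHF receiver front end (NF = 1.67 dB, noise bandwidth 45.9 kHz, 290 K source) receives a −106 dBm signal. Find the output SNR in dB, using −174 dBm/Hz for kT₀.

19.7 dB

Noise floor: N = −174 + 10 log₁₀(B) + NF
10 log₁₀(4.59×10⁴) = 46.62 dB
N = −174 + 46.62 + 1.67 = −125.71 dBm
SNR = P_sig − N = −106 − (−125.71) = 19.71 dB → 19.7 dB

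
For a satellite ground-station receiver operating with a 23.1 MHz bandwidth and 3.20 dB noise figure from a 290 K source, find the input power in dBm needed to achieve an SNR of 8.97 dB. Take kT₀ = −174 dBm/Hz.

−88.2 dBm

Sensitivity = −174 + 10 log₁₀(B) + NF + SNR_min
= −174 + 73.64 + 3.20 + 8.97
= −88.19 dBm → −88.2 dBm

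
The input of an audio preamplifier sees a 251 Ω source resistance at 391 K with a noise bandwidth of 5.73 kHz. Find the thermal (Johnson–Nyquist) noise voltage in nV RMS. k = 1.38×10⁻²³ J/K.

176 nV

V_n = √(4kTRB)
4kTRB = 4 × 1.38×10⁻²³ × 391 × 2.51×10² × 5.73×10³ = 3.10×10⁻¹⁴ V²
V_n = √(3.10×10⁻¹⁴) = 1.76×10⁻⁷ V = 176 nV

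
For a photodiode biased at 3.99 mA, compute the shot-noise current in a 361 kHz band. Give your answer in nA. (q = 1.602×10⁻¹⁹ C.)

21.5 nA

I_n = √(2qI·B)
2qI·B = 2 × 1.602×10⁻¹⁹ × 3.99×10⁻³ × 3.61×10⁵ = 4.62×10⁻¹⁶ A²
I_n = √(4.62×10⁻¹⁶) = 2.15×10⁻⁸ A = 21.5 nA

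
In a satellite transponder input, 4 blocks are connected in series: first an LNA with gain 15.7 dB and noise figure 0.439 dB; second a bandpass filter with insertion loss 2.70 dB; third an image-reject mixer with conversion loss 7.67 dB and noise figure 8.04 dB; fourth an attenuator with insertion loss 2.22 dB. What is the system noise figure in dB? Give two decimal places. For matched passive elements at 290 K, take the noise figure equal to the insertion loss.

Convert to linear (a loss of L dB is a gain of −L dB): F_i = 10^(NF_i/10), G_i = 10^(G_i,dB/10)
  Stage 1: F_1 = 10^(0.439/10) = 1.106, G_1 = 10^(15.7/10) = 37.15
  Stage 2: F_2 = 10^(2.70/10) = 1.862, G_2 = 10^(−2.70/10) = 0.5370
  Stage 3: F_3 = 10^(8.04/10) = 6.368, G_3 = 10^(−7.67/10) = 0.1710
  Stage 4: F_4 = 10^(2.22/10) = 1.667, G_4 = 10^(−2.22/10) = 0.5998
Friis cascade:
  F = 1.106 + (1.862 − 1)/37.15 + (6.368 − 1)/19.95 + (1.667 − 1)/3.412 = 1.594
NF = 10 log₁₀(1.594) = 2.03 dB

2.03 dB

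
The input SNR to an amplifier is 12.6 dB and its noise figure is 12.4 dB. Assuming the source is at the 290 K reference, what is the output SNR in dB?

0.2 dB

By definition F = SNR_in/SNR_out, so in dB: SNR_out = SNR_in − NF
SNR_out = 12.6 − 12.4 = 0.2 dB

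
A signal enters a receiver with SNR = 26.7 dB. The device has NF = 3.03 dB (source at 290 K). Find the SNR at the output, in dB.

23.67 dB

By definition F = SNR_in/SNR_out, so in dB: SNR_out = SNR_in − NF
SNR_out = 26.7 − 3.03 = 23.67 dB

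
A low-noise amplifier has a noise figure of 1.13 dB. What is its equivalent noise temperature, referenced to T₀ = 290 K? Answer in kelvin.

86.2 K

F = 10^(1.13/10) = 1.29718
T_e = (F − 1)·T₀ = (1.29718 − 1) × 290 = 86.2 K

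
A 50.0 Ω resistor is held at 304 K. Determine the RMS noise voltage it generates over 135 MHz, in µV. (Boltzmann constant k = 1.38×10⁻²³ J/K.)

V_n = √(4kTRB)
4kTRB = 4 × 1.38×10⁻²³ × 304 × 5.00×10¹ × 1.35×10⁸ = 1.13×10⁻¹⁰ V²
V_n = √(1.13×10⁻¹⁰) = 1.06×10⁻⁵ V = 10.6 µV

10.6 µV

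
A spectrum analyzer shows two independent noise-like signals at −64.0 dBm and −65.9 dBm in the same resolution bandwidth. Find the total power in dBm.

−61.8 dBm

Convert to linear, add, convert back:
P₁ = 3.98×10⁻¹⁰ W, P₂ = 2.57×10⁻¹⁰ W
P_tot = 6.55×10⁻¹⁰ W → 10 log₁₀(P_tot / 10⁻³) = −61.8 dBm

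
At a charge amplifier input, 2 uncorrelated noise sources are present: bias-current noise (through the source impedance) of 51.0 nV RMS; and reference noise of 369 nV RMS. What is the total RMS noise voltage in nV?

373 nV

Uncorrelated sources add in power (mean-square): V_tot = √(ΣV_i²)
V_tot = √[(5.10×10⁻⁸)² + (3.69×10⁻⁷)²] = 3.73×10⁻⁷ V = 373 nV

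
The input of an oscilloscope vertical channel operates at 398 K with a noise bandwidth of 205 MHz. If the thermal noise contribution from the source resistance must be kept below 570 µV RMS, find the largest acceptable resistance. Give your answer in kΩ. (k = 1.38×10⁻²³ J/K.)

72.1 kΩ

Johnson–Nyquist: V_n = √(4kTRB) ⇒ R = V_n² / (4kTB)
4kTB = 4 × 1.38×10⁻²³ × 398 × 2.05×10⁸ = 4.50×10⁻¹²
R = (5.70×10⁻⁴)² / 4.50×10⁻¹² = 7.21×10⁴ Ω = 72.1 kΩ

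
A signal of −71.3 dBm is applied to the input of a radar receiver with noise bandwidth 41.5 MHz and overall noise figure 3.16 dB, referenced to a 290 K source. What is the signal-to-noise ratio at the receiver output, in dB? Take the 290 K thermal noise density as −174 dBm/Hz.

23.4 dB

Noise floor: N = −174 + 10 log₁₀(B) + NF
10 log₁₀(4.15×10⁷) = 76.18 dB
N = −174 + 76.18 + 3.16 = −94.66 dBm
SNR = P_sig − N = −71.3 − (−94.66) = 23.36 dB → 23.4 dB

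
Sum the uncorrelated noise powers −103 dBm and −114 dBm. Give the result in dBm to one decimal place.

Convert to linear, add, convert back:
P₁ = 5.01×10⁻¹⁴ W, P₂ = 3.98×10⁻¹⁵ W
P_tot = 5.41×10⁻¹⁴ W → 10 log₁₀(P_tot / 10⁻³) = −102.7 dBm

−102.7 dBm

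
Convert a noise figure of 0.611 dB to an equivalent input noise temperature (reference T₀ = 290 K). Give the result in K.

F = 10^(0.611/10) = 1.15107
T_e = (F − 1)·T₀ = (1.15107 − 1) × 290 = 43.8 K

43.8 K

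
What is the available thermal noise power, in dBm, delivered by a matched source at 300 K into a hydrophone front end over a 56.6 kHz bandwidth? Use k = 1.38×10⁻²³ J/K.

P_n = kTB = 1.38×10⁻²³ × 300 × 5.66×10⁴ = 2.34×10⁻¹⁶ W
In dBm: 10 log₁₀(2.34×10⁻¹⁶ / 10⁻³) = −126.3 dBm

−126.3 dBm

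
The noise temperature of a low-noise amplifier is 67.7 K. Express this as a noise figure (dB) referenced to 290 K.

F = 1 + T_e/T₀ = 1 + 67.7/290 = 1.23345
NF = 10 log₁₀(1.23345) = 0.911 dB

0.911 dB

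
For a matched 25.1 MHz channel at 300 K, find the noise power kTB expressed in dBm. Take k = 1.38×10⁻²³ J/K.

P_n = kTB = 1.38×10⁻²³ × 300 × 2.51×10⁷ = 1.04×10⁻¹³ W
In dBm: 10 log₁₀(1.04×10⁻¹³ / 10⁻³) = −99.8 dBm

−99.8 dBm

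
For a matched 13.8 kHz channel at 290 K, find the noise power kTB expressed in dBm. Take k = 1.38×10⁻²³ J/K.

−132.6 dBm

P_n = kTB = 1.38×10⁻²³ × 290 × 1.38×10⁴ = 5.52×10⁻¹⁷ W
In dBm: 10 log₁₀(5.52×10⁻¹⁷ / 10⁻³) = −132.6 dBm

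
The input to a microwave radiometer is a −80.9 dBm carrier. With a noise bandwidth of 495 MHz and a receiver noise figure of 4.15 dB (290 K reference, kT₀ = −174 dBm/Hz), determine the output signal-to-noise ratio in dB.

Noise floor: N = −174 + 10 log₁₀(B) + NF
10 log₁₀(4.95×10⁸) = 86.95 dB
N = −174 + 86.95 + 4.15 = −82.90 dBm
SNR = P_sig − N = −80.9 − (−82.90) = 2.00 dB → 2.0 dB

2.0 dB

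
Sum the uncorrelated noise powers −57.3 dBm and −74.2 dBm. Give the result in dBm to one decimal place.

−57.2 dBm

Convert to linear, add, convert back:
P₁ = 1.86×10⁻⁹ W, P₂ = 3.80×10⁻¹¹ W
P_tot = 1.90×10⁻⁹ W → 10 log₁₀(P_tot / 10⁻³) = −57.2 dBm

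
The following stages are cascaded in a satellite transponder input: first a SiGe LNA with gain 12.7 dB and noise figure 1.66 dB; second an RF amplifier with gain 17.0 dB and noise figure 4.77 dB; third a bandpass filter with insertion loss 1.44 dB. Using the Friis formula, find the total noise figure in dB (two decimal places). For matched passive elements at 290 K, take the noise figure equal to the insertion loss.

Convert to linear (a loss of L dB is a gain of −L dB): F_i = 10^(NF_i/10), G_i = 10^(G_i,dB/10)
  Stage 1: F_1 = 10^(1.66/10) = 1.466, G_1 = 10^(12.7/10) = 18.62
  Stage 2: F_2 = 10^(4.77/10) = 2.999, G_2 = 10^(17.0/10) = 50.12
  Stage 3: F_3 = 10^(1.44/10) = 1.393, G_3 = 10^(−1.44/10) = 0.7178
Friis cascade:
  F = 1.466 + (2.999 − 1)/18.62 + (1.393 − 1)/933.3 = 1.573
NF = 10 log₁₀(1.573) = 1.97 dB

1.97 dB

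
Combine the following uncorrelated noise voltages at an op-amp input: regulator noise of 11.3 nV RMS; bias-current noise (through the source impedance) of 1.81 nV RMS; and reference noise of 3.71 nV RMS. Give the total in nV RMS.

Uncorrelated sources add in power (mean-square): V_tot = √(ΣV_i²)
V_tot = √[(1.13×10⁻⁸)² + (1.81×10⁻⁹)² + (3.71×10⁻⁹)²] = 1.20×10⁻⁸ V = 12.0 nV

12.0 nV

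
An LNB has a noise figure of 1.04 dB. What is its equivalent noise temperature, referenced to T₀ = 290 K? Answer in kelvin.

78.5 K

F = 10^(1.04/10) = 1.27057
T_e = (F − 1)·T₀ = (1.27057 − 1) × 290 = 78.5 K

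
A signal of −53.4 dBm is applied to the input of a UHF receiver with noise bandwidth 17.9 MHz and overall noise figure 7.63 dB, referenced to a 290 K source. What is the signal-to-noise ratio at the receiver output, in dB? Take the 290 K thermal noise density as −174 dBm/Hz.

40.4 dB

Noise floor: N = −174 + 10 log₁₀(B) + NF
10 log₁₀(1.79×10⁷) = 72.53 dB
N = −174 + 72.53 + 7.63 = −93.84 dBm
SNR = P_sig − N = −53.4 − (−93.84) = 40.44 dB → 40.4 dB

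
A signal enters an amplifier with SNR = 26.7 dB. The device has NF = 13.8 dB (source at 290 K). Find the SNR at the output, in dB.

12.9 dB

By definition F = SNR_in/SNR_out, so in dB: SNR_out = SNR_in − NF
SNR_out = 26.7 − 13.8 = 12.9 dB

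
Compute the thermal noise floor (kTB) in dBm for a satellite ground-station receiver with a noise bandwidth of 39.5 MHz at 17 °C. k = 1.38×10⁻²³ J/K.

−98.0 dBm

T = 17 °C + 273.15 = 290.15 K
P_n = kTB = 1.38×10⁻²³ × 290.15 × 3.95×10⁷ = 1.58×10⁻¹³ W
In dBm: 10 log₁₀(1.58×10⁻¹³ / 10⁻³) = −98.0 dBm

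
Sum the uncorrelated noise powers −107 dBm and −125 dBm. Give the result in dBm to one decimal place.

−106.9 dBm

Convert to linear, add, convert back:
P₁ = 2.00×10⁻¹⁴ W, P₂ = 3.16×10⁻¹⁶ W
P_tot = 2.03×10⁻¹⁴ W → 10 log₁₀(P_tot / 10⁻³) = −106.9 dBm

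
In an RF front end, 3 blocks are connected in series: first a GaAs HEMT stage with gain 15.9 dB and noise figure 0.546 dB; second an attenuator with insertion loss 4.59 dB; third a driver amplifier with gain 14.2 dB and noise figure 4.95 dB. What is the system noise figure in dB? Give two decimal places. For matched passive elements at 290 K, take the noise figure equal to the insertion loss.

Convert to linear (a loss of L dB is a gain of −L dB): F_i = 10^(NF_i/10), G_i = 10^(G_i,dB/10)
  Stage 1: F_1 = 10^(0.546/10) = 1.134, G_1 = 10^(15.9/10) = 38.90
  Stage 2: F_2 = 10^(4.59/10) = 2.877, G_2 = 10^(−4.59/10) = 0.3475
  Stage 3: F_3 = 10^(4.95/10) = 3.126, G_3 = 10^(14.2/10) = 26.30
Friis cascade:
  F = 1.134 + (2.877 − 1)/38.90 + (3.126 − 1)/13.52 = 1.339
NF = 10 log₁₀(1.339) = 1.27 dB

1.27 dB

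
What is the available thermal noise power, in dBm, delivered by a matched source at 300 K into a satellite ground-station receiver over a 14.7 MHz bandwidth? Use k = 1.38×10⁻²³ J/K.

P_n = kTB = 1.38×10⁻²³ × 300 × 1.47×10⁷ = 6.09×10⁻¹⁴ W
In dBm: 10 log₁₀(6.09×10⁻¹⁴ / 10⁻³) = −102.2 dBm

−102.2 dBm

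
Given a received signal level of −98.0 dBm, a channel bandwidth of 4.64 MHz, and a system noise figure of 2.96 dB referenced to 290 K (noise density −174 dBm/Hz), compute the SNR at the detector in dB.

6.4 dB

Noise floor: N = −174 + 10 log₁₀(B) + NF
10 log₁₀(4.64×10⁶) = 66.67 dB
N = −174 + 66.67 + 2.96 = −104.37 dBm
SNR = P_sig − N = −98.0 − (−104.37) = 6.37 dB → 6.4 dB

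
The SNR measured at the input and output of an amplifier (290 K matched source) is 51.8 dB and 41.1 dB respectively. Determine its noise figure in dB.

NF (dB) = SNR_in(dB) − SNR_out(dB) when the source is at T₀
NF = 51.8 − 41.1 = 10.7 dB

10.7 dB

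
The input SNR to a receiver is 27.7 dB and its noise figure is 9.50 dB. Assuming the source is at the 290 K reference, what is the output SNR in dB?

18.20 dB

By definition F = SNR_in/SNR_out, so in dB: SNR_out = SNR_in − NF
SNR_out = 27.7 − 9.50 = 18.20 dB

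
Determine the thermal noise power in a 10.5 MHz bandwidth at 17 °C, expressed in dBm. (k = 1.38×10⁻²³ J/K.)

T = 17 °C + 273.15 = 290.15 K
P_n = kTB = 1.38×10⁻²³ × 290.15 × 1.05×10⁷ = 4.20×10⁻¹⁴ W
In dBm: 10 log₁₀(4.20×10⁻¹⁴ / 10⁻³) = −103.8 dBm

−103.8 dBm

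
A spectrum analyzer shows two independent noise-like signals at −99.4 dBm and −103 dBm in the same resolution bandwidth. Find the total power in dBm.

−97.8 dBm

Convert to linear, add, convert back:
P₁ = 1.15×10⁻¹³ W, P₂ = 5.01×10⁻¹⁴ W
P_tot = 1.65×10⁻¹³ W → 10 log₁₀(P_tot / 10⁻³) = −97.8 dBm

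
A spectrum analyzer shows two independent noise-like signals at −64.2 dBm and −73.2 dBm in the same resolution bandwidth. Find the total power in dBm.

−63.7 dBm

Convert to linear, add, convert back:
P₁ = 3.80×10⁻¹⁰ W, P₂ = 4.79×10⁻¹¹ W
P_tot = 4.28×10⁻¹⁰ W → 10 log₁₀(P_tot / 10⁻³) = −63.7 dBm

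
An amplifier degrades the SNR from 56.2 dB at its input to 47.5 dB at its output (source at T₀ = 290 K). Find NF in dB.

NF (dB) = SNR_in(dB) − SNR_out(dB) when the source is at T₀
NF = 56.2 − 47.5 = 8.7 dB

8.7 dB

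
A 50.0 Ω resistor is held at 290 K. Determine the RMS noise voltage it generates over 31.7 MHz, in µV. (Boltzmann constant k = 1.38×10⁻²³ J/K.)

5.04 µV

V_n = √(4kTRB)
4kTRB = 4 × 1.38×10⁻²³ × 290 × 5.00×10¹ × 3.17×10⁷ = 2.54×10⁻¹¹ V²
V_n = √(2.54×10⁻¹¹) = 5.04×10⁻⁶ V = 5.04 µV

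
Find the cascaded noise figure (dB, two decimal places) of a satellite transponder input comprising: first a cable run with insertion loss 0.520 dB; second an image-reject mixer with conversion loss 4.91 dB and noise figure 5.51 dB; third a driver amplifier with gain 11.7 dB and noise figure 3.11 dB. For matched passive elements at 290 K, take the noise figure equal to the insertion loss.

Convert to linear (a loss of L dB is a gain of −L dB): F_i = 10^(NF_i/10), G_i = 10^(G_i,dB/10)
  Stage 1: F_1 = 10^(0.520/10) = 1.127, G_1 = 10^(−0.520/10) = 0.8872
  Stage 2: F_2 = 10^(5.51/10) = 3.556, G_2 = 10^(−4.91/10) = 0.3228
  Stage 3: F_3 = 10^(3.11/10) = 2.046, G_3 = 10^(11.7/10) = 14.79
Friis cascade:
  F = 1.127 + (3.556 − 1)/0.8872 + (2.046 − 1)/0.2864 = 7.662
NF = 10 log₁₀(7.662) = 8.84 dB

8.84 dB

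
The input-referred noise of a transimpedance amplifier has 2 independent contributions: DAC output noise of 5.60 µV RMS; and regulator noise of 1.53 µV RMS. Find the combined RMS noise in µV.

5.81 µV

Uncorrelated sources add in power (mean-square): V_tot = √(ΣV_i²)
V_tot = √[(5.60×10⁻⁶)² + (1.53×10⁻⁶)²] = 5.81×10⁻⁶ V = 5.81 µV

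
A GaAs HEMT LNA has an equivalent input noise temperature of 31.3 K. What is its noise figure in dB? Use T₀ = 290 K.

0.445 dB

F = 1 + T_e/T₀ = 1 + 31.3/290 = 1.10793
NF = 10 log₁₀(1.10793) = 0.445 dB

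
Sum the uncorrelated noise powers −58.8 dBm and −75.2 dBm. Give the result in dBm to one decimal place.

Convert to linear, add, convert back:
P₁ = 1.32×10⁻⁹ W, P₂ = 3.02×10⁻¹¹ W
P_tot = 1.35×10⁻⁹ W → 10 log₁₀(P_tot / 10⁻³) = −58.7 dBm

−58.7 dBm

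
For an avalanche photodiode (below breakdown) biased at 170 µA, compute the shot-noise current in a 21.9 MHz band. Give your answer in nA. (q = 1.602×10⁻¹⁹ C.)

34.5 nA

I_n = √(2qI·B)
2qI·B = 2 × 1.602×10⁻¹⁹ × 1.70×10⁻⁴ × 2.19×10⁷ = 1.19×10⁻¹⁵ A²
I_n = √(1.19×10⁻¹⁵) = 3.45×10⁻⁸ A = 34.5 nA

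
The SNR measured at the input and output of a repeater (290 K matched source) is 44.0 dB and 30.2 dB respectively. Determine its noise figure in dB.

NF (dB) = SNR_in(dB) − SNR_out(dB) when the source is at T₀
NF = 44.0 − 30.2 = 13.8 dB

13.8 dB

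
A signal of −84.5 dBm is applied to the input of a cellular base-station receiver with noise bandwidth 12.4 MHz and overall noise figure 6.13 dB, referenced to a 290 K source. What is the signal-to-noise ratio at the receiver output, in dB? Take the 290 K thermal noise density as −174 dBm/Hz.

Noise floor: N = −174 + 10 log₁₀(B) + NF
10 log₁₀(1.24×10⁷) = 70.93 dB
N = −174 + 70.93 + 6.13 = −96.94 dBm
SNR = P_sig − N = −84.5 − (−96.94) = 12.44 dB → 12.4 dB

12.4 dB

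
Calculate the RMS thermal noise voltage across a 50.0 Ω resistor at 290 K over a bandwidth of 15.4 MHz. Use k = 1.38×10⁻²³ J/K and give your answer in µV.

V_n = √(4kTRB)
4kTRB = 4 × 1.38×10⁻²³ × 290 × 5.00×10¹ × 1.54×10⁷ = 1.23×10⁻¹¹ V²
V_n = √(1.23×10⁻¹¹) = 3.51×10⁻⁶ V = 3.51 µV

3.51 µV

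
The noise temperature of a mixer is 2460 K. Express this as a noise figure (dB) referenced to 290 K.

F = 1 + T_e/T₀ = 1 + 2460/290 = 9.48276
NF = 10 log₁₀(9.48276) = 9.77 dB

9.77 dB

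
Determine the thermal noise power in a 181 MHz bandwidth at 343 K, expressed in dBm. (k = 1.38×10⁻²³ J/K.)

P_n = kTB = 1.38×10⁻²³ × 343 × 1.81×10⁸ = 8.57×10⁻¹³ W
In dBm: 10 log₁₀(8.57×10⁻¹³ / 10⁻³) = −90.7 dBm

−90.7 dBm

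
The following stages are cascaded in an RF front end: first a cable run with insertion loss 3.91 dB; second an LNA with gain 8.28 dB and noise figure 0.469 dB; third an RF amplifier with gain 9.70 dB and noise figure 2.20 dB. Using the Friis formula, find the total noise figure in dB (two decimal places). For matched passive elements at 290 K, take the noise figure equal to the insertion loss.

4.75 dB

Convert to linear (a loss of L dB is a gain of −L dB): F_i = 10^(NF_i/10), G_i = 10^(G_i,dB/10)
  Stage 1: F_1 = 10^(3.91/10) = 2.460, G_1 = 10^(−3.91/10) = 0.4064
  Stage 2: F_2 = 10^(0.469/10) = 1.114, G_2 = 10^(8.28/10) = 6.730
  Stage 3: F_3 = 10^(2.20/10) = 1.660, G_3 = 10^(9.70/10) = 9.333
Friis cascade:
  F = 2.460 + (1.114 − 1)/0.4064 + (1.660 − 1)/2.735 = 2.982
NF = 10 log₁₀(2.982) = 4.75 dB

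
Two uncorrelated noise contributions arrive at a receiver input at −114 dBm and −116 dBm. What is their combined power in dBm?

Convert to linear, add, convert back:
P₁ = 3.98×10⁻¹⁵ W, P₂ = 2.51×10⁻¹⁵ W
P_tot = 6.49×10⁻¹⁵ W → 10 log₁₀(P_tot / 10⁻³) = −111.9 dBm

−111.9 dBm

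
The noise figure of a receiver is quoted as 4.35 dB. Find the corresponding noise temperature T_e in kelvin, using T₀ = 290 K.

F = 10^(4.35/10) = 2.7227
T_e = (F − 1)·T₀ = (2.7227 − 1) × 290 = 500 K

500 K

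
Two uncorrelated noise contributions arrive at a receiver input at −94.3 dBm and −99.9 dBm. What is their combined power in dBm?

Convert to linear, add, convert back:
P₁ = 3.72×10⁻¹³ W, P₂ = 1.02×10⁻¹³ W
P_tot = 4.74×10⁻¹³ W → 10 log₁₀(P_tot / 10⁻³) = −93.2 dBm

−93.2 dBm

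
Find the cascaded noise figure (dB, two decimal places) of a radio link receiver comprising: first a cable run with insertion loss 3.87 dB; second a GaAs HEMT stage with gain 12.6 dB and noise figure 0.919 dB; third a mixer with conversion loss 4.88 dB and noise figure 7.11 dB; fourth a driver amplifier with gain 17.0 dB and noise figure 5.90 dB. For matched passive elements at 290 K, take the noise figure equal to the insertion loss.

Convert to linear (a loss of L dB is a gain of −L dB): F_i = 10^(NF_i/10), G_i = 10^(G_i,dB/10)
  Stage 1: F_1 = 10^(3.87/10) = 2.438, G_1 = 10^(−3.87/10) = 0.4102
  Stage 2: F_2 = 10^(0.919/10) = 1.236, G_2 = 10^(12.6/10) = 18.20
  Stage 3: F_3 = 10^(7.11/10) = 5.140, G_3 = 10^(−4.88/10) = 0.3251
  Stage 4: F_4 = 10^(5.90/10) = 3.890, G_4 = 10^(17.0/10) = 50.12
Friis cascade:
  F = 2.438 + (1.236 − 1)/0.4102 + (5.140 − 1)/7.464 + (3.890 − 1)/2.427 = 4.758
NF = 10 log₁₀(4.758) = 6.77 dB

6.77 dB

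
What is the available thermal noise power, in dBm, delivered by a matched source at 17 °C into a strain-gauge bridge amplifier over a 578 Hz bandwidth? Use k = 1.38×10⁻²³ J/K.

−146.4 dBm

T = 17 °C + 273.15 = 290.15 K
P_n = kTB = 1.38×10⁻²³ × 290.15 × 5.78×10² = 2.31×10⁻¹⁸ W
In dBm: 10 log₁₀(2.31×10⁻¹⁸ / 10⁻³) = −146.4 dBm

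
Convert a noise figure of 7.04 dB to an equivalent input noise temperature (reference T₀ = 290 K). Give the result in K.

1177 K

F = 10^(7.04/10) = 5.05825
T_e = (F − 1)·T₀ = (5.05825 − 1) × 290 = 1177 K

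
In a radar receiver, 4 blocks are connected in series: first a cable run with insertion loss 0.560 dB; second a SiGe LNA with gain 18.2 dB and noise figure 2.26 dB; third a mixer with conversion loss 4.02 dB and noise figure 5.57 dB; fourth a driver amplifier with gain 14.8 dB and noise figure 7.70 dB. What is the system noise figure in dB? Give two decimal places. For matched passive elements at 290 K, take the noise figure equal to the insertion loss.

Convert to linear (a loss of L dB is a gain of −L dB): F_i = 10^(NF_i/10), G_i = 10^(G_i,dB/10)
  Stage 1: F_1 = 10^(0.560/10) = 1.138, G_1 = 10^(−0.560/10) = 0.8790
  Stage 2: F_2 = 10^(2.26/10) = 1.683, G_2 = 10^(18.2/10) = 66.07
  Stage 3: F_3 = 10^(5.57/10) = 3.606, G_3 = 10^(−4.02/10) = 0.3963
  Stage 4: F_4 = 10^(7.70/10) = 5.888, G_4 = 10^(14.8/10) = 30.20
Friis cascade:
  F = 1.138 + (1.683 − 1)/0.8790 + (3.606 − 1)/58.08 + (5.888 − 1)/23.01 = 2.172
NF = 10 log₁₀(2.172) = 3.37 dB

3.37 dB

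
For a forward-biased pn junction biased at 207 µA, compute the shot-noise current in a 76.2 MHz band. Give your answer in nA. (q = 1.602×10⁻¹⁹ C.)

I_n = √(2qI·B)
2qI·B = 2 × 1.602×10⁻¹⁹ × 2.07×10⁻⁴ × 7.62×10⁷ = 5.05×10⁻¹⁵ A²
I_n = √(5.05×10⁻¹⁵) = 7.11×10⁻⁸ A = 71.1 nA

71.1 nA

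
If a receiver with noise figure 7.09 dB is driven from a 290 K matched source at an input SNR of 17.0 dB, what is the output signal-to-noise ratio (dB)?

9.91 dB

By definition F = SNR_in/SNR_out, so in dB: SNR_out = SNR_in − NF
SNR_out = 17.0 − 7.09 = 9.91 dB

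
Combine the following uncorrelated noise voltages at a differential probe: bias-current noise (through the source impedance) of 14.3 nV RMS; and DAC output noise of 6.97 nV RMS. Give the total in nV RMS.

15.9 nV

Uncorrelated sources add in power (mean-square): V_tot = √(ΣV_i²)
V_tot = √[(1.43×10⁻⁸)² + (6.97×10⁻⁹)²] = 1.59×10⁻⁸ V = 15.9 nV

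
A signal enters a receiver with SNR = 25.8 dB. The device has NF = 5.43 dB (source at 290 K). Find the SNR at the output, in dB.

By definition F = SNR_in/SNR_out, so in dB: SNR_out = SNR_in − NF
SNR_out = 25.8 − 5.43 = 20.37 dB

20.37 dB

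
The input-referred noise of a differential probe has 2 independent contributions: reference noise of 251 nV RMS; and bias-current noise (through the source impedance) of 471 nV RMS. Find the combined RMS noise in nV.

534 nV

Uncorrelated sources add in power (mean-square): V_tot = √(ΣV_i²)
V_tot = √[(2.51×10⁻⁷)² + (4.71×10⁻⁷)²] = 5.34×10⁻⁷ V = 534 nV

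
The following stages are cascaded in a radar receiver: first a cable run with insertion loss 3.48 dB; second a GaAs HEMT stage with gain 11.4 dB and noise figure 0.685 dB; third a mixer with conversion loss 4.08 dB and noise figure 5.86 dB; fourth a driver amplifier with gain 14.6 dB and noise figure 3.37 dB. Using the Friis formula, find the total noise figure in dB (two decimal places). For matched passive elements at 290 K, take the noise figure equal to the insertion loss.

Convert to linear (a loss of L dB is a gain of −L dB): F_i = 10^(NF_i/10), G_i = 10^(G_i,dB/10)
  Stage 1: F_1 = 10^(3.48/10) = 2.228, G_1 = 10^(−3.48/10) = 0.4487
  Stage 2: F_2 = 10^(0.685/10) = 1.171, G_2 = 10^(11.4/10) = 13.80
  Stage 3: F_3 = 10^(5.86/10) = 3.855, G_3 = 10^(−4.08/10) = 0.3908
  Stage 4: F_4 = 10^(3.37/10) = 2.173, G_4 = 10^(14.6/10) = 28.84
Friis cascade:
  F = 2.228 + (1.171 − 1)/0.4487 + (3.855 − 1)/6.194 + (2.173 − 1)/2.421 = 3.554
NF = 10 log₁₀(3.554) = 5.51 dB

5.51 dB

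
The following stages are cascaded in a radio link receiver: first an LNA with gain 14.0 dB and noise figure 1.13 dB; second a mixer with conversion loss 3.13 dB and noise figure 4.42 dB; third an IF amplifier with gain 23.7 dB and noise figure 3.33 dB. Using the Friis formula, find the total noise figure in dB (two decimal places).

1.65 dB

Convert to linear (a loss of L dB is a gain of −L dB): F_i = 10^(NF_i/10), G_i = 10^(G_i,dB/10)
  Stage 1: F_1 = 10^(1.13/10) = 1.297, G_1 = 10^(14.0/10) = 25.12
  Stage 2: F_2 = 10^(4.42/10) = 2.767, G_2 = 10^(−3.13/10) = 0.4864
  Stage 3: F_3 = 10^(3.33/10) = 2.153, G_3 = 10^(23.7/10) = 234.4
Friis cascade:
  F = 1.297 + (2.767 − 1)/25.12 + (2.153 − 1)/12.22 = 1.462
NF = 10 log₁₀(1.462) = 1.65 dB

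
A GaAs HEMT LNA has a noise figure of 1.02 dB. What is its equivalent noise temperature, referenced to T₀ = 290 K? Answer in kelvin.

76.8 K

F = 10^(1.02/10) = 1.26474
T_e = (F − 1)·T₀ = (1.26474 − 1) × 290 = 76.8 K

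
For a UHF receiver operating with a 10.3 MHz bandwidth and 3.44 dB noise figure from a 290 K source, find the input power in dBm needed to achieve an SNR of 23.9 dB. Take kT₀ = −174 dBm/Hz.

Sensitivity = −174 + 10 log₁₀(B) + NF + SNR_min
= −174 + 70.13 + 3.44 + 23.9
= −76.53 dBm → −76.5 dBm

−76.5 dBm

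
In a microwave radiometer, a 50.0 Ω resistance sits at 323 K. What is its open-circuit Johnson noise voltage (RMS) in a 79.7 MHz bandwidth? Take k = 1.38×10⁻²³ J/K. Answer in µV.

8.43 µV

V_n = √(4kTRB)
4kTRB = 4 × 1.38×10⁻²³ × 323 × 5.00×10¹ × 7.97×10⁷ = 7.11×10⁻¹¹ V²
V_n = √(7.11×10⁻¹¹) = 8.43×10⁻⁶ V = 8.43 µV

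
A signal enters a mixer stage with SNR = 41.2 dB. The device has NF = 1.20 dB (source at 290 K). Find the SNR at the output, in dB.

40.00 dB

By definition F = SNR_in/SNR_out, so in dB: SNR_out = SNR_in − NF
SNR_out = 41.2 − 1.20 = 40.00 dB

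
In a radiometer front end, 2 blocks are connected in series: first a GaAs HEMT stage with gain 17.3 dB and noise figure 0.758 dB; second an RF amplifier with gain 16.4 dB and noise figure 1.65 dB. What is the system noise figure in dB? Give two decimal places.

0.79 dB

Convert to linear (a loss of L dB is a gain of −L dB): F_i = 10^(NF_i/10), G_i = 10^(G_i,dB/10)
  Stage 1: F_1 = 10^(0.758/10) = 1.191, G_1 = 10^(17.3/10) = 53.70
  Stage 2: F_2 = 10^(1.65/10) = 1.462, G_2 = 10^(16.4/10) = 43.65
Friis cascade:
  F = 1.191 + (1.462 − 1)/53.70 = 1.199
NF = 10 log₁₀(1.199) = 0.79 dB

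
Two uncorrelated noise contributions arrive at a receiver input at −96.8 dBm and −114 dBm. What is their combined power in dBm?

−96.7 dBm

Convert to linear, add, convert back:
P₁ = 2.09×10⁻¹³ W, P₂ = 3.98×10⁻¹⁵ W
P_tot = 2.13×10⁻¹³ W → 10 log₁₀(P_tot / 10⁻³) = −96.7 dBm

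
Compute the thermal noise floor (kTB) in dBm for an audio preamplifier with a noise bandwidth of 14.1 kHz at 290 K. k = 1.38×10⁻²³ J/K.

P_n = kTB = 1.38×10⁻²³ × 290 × 1.41×10⁴ = 5.64×10⁻¹⁷ W
In dBm: 10 log₁₀(5.64×10⁻¹⁷ / 10⁻³) = −132.5 dBm

−132.5 dBm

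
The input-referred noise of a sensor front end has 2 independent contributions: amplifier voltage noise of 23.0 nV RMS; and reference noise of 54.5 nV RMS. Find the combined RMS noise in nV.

Uncorrelated sources add in power (mean-square): V_tot = √(ΣV_i²)
V_tot = √[(2.30×10⁻⁸)² + (5.45×10⁻⁸)²] = 5.92×10⁻⁸ V = 59.2 nV

59.2 nV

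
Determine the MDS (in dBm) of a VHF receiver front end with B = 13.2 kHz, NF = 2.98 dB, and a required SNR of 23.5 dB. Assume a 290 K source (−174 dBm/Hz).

Sensitivity = −174 + 10 log₁₀(B) + NF + SNR_min
= −174 + 41.21 + 2.98 + 23.5
= −106.31 dBm → −106.3 dBm

−106.3 dBm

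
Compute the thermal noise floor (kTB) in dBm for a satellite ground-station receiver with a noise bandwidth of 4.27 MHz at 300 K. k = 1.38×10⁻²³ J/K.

P_n = kTB = 1.38×10⁻²³ × 300 × 4.27×10⁶ = 1.77×10⁻¹⁴ W
In dBm: 10 log₁₀(1.77×10⁻¹⁴ / 10⁻³) = −107.5 dBm

−107.5 dBm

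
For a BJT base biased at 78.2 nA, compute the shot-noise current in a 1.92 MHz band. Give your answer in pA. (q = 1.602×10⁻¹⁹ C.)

219 pA

I_n = √(2qI·B)
2qI·B = 2 × 1.602×10⁻¹⁹ × 7.82×10⁻⁸ × 1.92×10⁶ = 4.81×10⁻²⁰ A²
I_n = √(4.81×10⁻²⁰) = 2.19×10⁻¹⁰ A = 219 pA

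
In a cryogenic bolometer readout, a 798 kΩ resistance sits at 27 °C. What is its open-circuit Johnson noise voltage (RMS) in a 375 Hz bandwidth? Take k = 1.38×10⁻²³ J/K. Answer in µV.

2.23 µV

T = 27 °C + 273.15 = 300.15 K
V_n = √(4kTRB)
4kTRB = 4 × 1.38×10⁻²³ × 300.15 × 7.98×10⁵ × 3.75×10² = 4.96×10⁻¹² V²
V_n = √(4.96×10⁻¹²) = 2.23×10⁻⁶ V = 2.23 µV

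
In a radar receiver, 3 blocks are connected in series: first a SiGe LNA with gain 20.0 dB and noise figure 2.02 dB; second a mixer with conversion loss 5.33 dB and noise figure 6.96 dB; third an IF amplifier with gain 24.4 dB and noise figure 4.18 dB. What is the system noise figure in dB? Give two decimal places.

2.27 dB

Convert to linear (a loss of L dB is a gain of −L dB): F_i = 10^(NF_i/10), G_i = 10^(G_i,dB/10)
  Stage 1: F_1 = 10^(2.02/10) = 1.592, G_1 = 10^(20.0/10) = 100.0
  Stage 2: F_2 = 10^(6.96/10) = 4.966, G_2 = 10^(−5.33/10) = 0.2931
  Stage 3: F_3 = 10^(4.18/10) = 2.618, G_3 = 10^(24.4/10) = 275.4
Friis cascade:
  F = 1.592 + (4.966 − 1)/100.0 + (2.618 − 1)/29.31 = 1.687
NF = 10 log₁₀(1.687) = 2.27 dB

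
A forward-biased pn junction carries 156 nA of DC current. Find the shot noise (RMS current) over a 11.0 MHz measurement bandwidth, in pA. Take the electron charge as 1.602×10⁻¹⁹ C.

741 pA

I_n = √(2qI·B)
2qI·B = 2 × 1.602×10⁻¹⁹ × 1.56×10⁻⁷ × 1.10×10⁷ = 5.50×10⁻¹⁹ A²
I_n = √(5.50×10⁻¹⁹) = 7.41×10⁻¹⁰ A = 741 pA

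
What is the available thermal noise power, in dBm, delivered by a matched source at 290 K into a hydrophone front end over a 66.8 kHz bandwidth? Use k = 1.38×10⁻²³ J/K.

−125.7 dBm

P_n = kTB = 1.38×10⁻²³ × 290 × 6.68×10⁴ = 2.67×10⁻¹⁶ W
In dBm: 10 log₁₀(2.67×10⁻¹⁶ / 10⁻³) = −125.7 dBm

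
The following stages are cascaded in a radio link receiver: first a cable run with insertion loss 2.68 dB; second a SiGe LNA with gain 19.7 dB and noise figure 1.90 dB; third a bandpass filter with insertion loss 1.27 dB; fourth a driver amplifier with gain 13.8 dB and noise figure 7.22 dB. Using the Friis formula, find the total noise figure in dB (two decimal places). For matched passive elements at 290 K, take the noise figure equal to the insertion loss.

4.76 dB

Convert to linear (a loss of L dB is a gain of −L dB): F_i = 10^(NF_i/10), G_i = 10^(G_i,dB/10)
  Stage 1: F_1 = 10^(2.68/10) = 1.854, G_1 = 10^(−2.68/10) = 0.5395
  Stage 2: F_2 = 10^(1.90/10) = 1.549, G_2 = 10^(19.7/10) = 93.33
  Stage 3: F_3 = 10^(1.27/10) = 1.340, G_3 = 10^(−1.27/10) = 0.7464
  Stage 4: F_4 = 10^(7.22/10) = 5.272, G_4 = 10^(13.8/10) = 23.99
Friis cascade:
  F = 1.854 + (1.549 − 1)/0.5395 + (1.340 − 1)/50.35 + (5.272 − 1)/37.58 = 2.991
NF = 10 log₁₀(2.991) = 4.76 dB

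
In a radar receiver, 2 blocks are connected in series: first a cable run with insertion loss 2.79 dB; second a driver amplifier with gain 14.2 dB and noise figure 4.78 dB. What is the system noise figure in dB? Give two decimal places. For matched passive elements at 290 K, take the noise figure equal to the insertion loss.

Convert to linear (a loss of L dB is a gain of −L dB): F_i = 10^(NF_i/10), G_i = 10^(G_i,dB/10)
  Stage 1: F_1 = 10^(2.79/10) = 1.901, G_1 = 10^(−2.79/10) = 0.5260
  Stage 2: F_2 = 10^(4.78/10) = 3.006, G_2 = 10^(14.2/10) = 26.30
Friis cascade:
  F = 1.901 + (3.006 − 1)/0.5260 = 5.715
NF = 10 log₁₀(5.715) = 7.57 dB

7.57 dB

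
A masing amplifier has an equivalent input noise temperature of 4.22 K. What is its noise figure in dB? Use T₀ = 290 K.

0.063 dB

F = 1 + T_e/T₀ = 1 + 4.22/290 = 1.01455
NF = 10 log₁₀(1.01455) = 0.063 dB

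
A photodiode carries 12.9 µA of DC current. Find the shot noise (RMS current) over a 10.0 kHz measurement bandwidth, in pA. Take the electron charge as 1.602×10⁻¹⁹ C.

203 pA

I_n = √(2qI·B)
2qI·B = 2 × 1.602×10⁻¹⁹ × 1.29×10⁻⁵ × 1.00×10⁴ = 4.13×10⁻²⁰ A²
I_n = √(4.13×10⁻²⁰) = 2.03×10⁻¹⁰ A = 203 pA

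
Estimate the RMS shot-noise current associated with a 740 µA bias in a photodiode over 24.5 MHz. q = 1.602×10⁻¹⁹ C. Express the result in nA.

I_n = √(2qI·B)
2qI·B = 2 × 1.602×10⁻¹⁹ × 7.40×10⁻⁴ × 2.45×10⁷ = 5.81×10⁻¹⁵ A²
I_n = √(5.81×10⁻¹⁵) = 7.62×10⁻⁸ A = 76.2 nA

76.2 nA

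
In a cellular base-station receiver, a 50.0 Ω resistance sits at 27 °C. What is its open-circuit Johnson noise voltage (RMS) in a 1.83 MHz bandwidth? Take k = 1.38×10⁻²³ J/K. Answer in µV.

T = 27 °C + 273.15 = 300.15 K
V_n = √(4kTRB)
4kTRB = 4 × 1.38×10⁻²³ × 300.15 × 5.00×10¹ × 1.83×10⁶ = 1.52×10⁻¹² V²
V_n = √(1.52×10⁻¹²) = 1.23×10⁻⁶ V = 1.23 µV

1.23 µV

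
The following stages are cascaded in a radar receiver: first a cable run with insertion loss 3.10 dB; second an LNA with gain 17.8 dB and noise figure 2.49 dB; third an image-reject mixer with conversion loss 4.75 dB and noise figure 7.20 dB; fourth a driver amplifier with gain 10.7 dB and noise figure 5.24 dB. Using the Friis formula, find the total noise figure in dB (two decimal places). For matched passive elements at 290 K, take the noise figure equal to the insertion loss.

6.02 dB

Convert to linear (a loss of L dB is a gain of −L dB): F_i = 10^(NF_i/10), G_i = 10^(G_i,dB/10)
  Stage 1: F_1 = 10^(3.10/10) = 2.042, G_1 = 10^(−3.10/10) = 0.4898
  Stage 2: F_2 = 10^(2.49/10) = 1.774, G_2 = 10^(17.8/10) = 60.26
  Stage 3: F_3 = 10^(7.20/10) = 5.248, G_3 = 10^(−4.75/10) = 0.3350
  Stage 4: F_4 = 10^(5.24/10) = 3.342, G_4 = 10^(10.7/10) = 11.75
Friis cascade:
  F = 2.042 + (1.774 − 1)/0.4898 + (5.248 − 1)/29.51 + (3.342 − 1)/9.886 = 4.003
NF = 10 log₁₀(4.003) = 6.02 dB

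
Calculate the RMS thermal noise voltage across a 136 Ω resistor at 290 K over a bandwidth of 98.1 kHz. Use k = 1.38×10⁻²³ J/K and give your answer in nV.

462 nV

V_n = √(4kTRB)
4kTRB = 4 × 1.38×10⁻²³ × 290 × 1.36×10² × 9.81×10⁴ = 2.14×10⁻¹³ V²
V_n = √(2.14×10⁻¹³) = 4.62×10⁻⁷ V = 462 nV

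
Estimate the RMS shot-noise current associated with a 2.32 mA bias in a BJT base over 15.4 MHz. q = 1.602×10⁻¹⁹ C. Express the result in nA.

I_n = √(2qI·B)
2qI·B = 2 × 1.602×10⁻¹⁹ × 2.32×10⁻³ × 1.54×10⁷ = 1.14×10⁻¹⁴ A²
I_n = √(1.14×10⁻¹⁴) = 1.07×10⁻⁷ A = 107 nA

107 nA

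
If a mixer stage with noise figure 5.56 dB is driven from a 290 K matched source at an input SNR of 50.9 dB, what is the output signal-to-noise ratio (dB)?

45.34 dB

By definition F = SNR_in/SNR_out, so in dB: SNR_out = SNR_in − NF
SNR_out = 50.9 − 5.56 = 45.34 dB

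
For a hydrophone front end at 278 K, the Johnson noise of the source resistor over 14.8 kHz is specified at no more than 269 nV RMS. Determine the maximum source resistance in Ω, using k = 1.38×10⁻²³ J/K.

Johnson–Nyquist: V_n = √(4kTRB) ⇒ R = V_n² / (4kTB)
4kTB = 4 × 1.38×10⁻²³ × 278 × 1.48×10⁴ = 2.27×10⁻¹⁶
R = (2.69×10⁻⁷)² / 2.27×10⁻¹⁶ = 3.19×10² Ω = 319 Ω

319 Ω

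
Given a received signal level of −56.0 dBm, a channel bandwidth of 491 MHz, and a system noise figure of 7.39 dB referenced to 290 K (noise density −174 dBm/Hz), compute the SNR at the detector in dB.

23.7 dB

Noise floor: N = −174 + 10 log₁₀(B) + NF
10 log₁₀(4.91×10⁸) = 86.91 dB
N = −174 + 86.91 + 7.39 = −79.70 dBm
SNR = P_sig − N = −56.0 − (−79.70) = 23.70 dB → 23.7 dB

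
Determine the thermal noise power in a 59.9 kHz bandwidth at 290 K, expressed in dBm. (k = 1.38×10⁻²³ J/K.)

−126.2 dBm

P_n = kTB = 1.38×10⁻²³ × 290 × 5.99×10⁴ = 2.40×10⁻¹⁶ W
In dBm: 10 log₁₀(2.40×10⁻¹⁶ / 10⁻³) = −126.2 dBm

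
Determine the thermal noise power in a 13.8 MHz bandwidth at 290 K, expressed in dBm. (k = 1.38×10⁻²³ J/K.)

P_n = kTB = 1.38×10⁻²³ × 290 × 1.38×10⁷ = 5.52×10⁻¹⁴ W
In dBm: 10 log₁₀(5.52×10⁻¹⁴ / 10⁻³) = −102.6 dBm

−102.6 dBm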